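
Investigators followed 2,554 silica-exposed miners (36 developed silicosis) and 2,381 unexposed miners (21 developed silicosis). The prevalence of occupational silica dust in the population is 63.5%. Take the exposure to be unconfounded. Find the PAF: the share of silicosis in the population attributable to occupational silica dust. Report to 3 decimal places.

PAF ≈ 0.275

p₁ = P(outcome | exposed) = 36/2554 = 0.014096
p₀ = P(outcome | unexposed) = 21/2381 = 0.0088198
Overall risk P(Y=1) = π·p₁ + (1−π)·p₀ = 0.635×0.014096 + 0.365×0.0088198 = 0.01217.
Under exogeneity, PAF = [P(Y=1) − p₀] / P(Y=1).
PAF = (0.01217 − 0.0088198) / 0.01217 ≈ 0.2753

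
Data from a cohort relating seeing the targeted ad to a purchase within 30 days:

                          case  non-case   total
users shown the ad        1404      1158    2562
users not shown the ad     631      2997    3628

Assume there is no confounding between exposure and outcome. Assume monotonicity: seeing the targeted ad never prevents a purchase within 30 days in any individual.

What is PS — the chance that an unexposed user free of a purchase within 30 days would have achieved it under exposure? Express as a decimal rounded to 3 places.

p₁ = P(outcome | exposed) = 1404/2562 = 0.54801
p₀ = P(outcome | unexposed) = 631/3628 = 0.17393
Under exogeneity and monotonicity, PS = (p₁ − p₀) / (1 − p₀).
PS = (0.54801 − 0.17393) / (1 − 0.17393) = 0.37408 / 0.82607 ≈ 0.4528

PS ≈ 0.453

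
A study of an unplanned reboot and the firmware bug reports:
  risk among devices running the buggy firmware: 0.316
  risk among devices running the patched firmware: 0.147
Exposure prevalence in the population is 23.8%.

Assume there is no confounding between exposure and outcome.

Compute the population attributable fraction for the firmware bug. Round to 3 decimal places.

PAF ≈ 0.215

Let p₁ = 0.316, p₀ = 0.147.
Overall risk P(Y=1) = π·p₁ + (1−π)·p₀ = 0.238×0.316 + 0.762×0.147 = 0.18722.
Under exogeneity, PAF = [P(Y=1) − p₀] / P(Y=1).
PAF = (0.18722 − 0.147) / 0.18722 ≈ 0.2148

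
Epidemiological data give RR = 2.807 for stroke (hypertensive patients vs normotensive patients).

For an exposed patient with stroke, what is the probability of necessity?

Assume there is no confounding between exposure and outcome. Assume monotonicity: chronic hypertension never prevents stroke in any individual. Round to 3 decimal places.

Under exogeneity and monotonicity, PN = (RR − 1) / RR = 1 − 1/RR.
PN = (2.807 − 1) / 2.807 = 1.807 / 2.807 ≈ 0.6437

PN ≈ 0.644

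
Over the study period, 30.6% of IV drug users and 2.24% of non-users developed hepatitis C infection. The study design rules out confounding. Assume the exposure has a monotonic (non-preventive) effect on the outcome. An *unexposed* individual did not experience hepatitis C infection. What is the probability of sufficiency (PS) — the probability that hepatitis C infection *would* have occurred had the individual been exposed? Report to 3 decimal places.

p₁ = 0.306, p₀ = 0.0224.
Under exogeneity and monotonicity, PS = (p₁ − p₀) / (1 − p₀).
PS = (0.306 − 0.0224) / (1 − 0.0224) = 0.2836 / 0.9776 ≈ 0.2901

PS ≈ 0.290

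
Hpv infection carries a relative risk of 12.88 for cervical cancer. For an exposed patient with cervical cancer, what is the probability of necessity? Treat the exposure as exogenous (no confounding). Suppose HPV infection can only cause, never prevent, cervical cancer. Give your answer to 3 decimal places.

Under exogeneity and monotonicity, PN = (RR − 1) / RR = 1 − 1/RR.
PN = (12.88 − 1) / 12.88 = 11.88 / 12.88 ≈ 0.9224

PN ≈ 0.922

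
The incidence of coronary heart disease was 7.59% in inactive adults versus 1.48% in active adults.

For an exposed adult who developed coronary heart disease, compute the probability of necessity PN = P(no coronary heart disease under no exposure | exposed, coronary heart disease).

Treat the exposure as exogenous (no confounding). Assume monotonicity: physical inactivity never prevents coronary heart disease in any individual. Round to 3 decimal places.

p₁ = 0.0759, p₀ = 0.0148.
Under exogeneity and monotonicity, PN = (p₁ − p₀) / p₁.
PN = (0.0759 − 0.0148) / 0.0759 = 0.0611 / 0.0759 ≈ 0.8050

PN ≈ 0.805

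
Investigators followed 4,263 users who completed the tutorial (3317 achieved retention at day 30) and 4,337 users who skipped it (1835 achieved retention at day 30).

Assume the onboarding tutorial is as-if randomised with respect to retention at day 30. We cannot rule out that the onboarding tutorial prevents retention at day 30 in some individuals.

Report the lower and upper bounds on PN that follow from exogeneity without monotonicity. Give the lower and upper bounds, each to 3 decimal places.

0.456 ≤ PN ≤ 0.741

p₁ = P(outcome | exposed) = 3317/4263 = 0.77809
p₀ = P(outcome | unexposed) = 1835/4337 = 0.4231
Under exogeneity alone the bounds on PN are max{0,(p₁−p₀)/p₁} ≤ PN ≤ min{1,(1−p₀)/p₁}.
  lower = (p₁ − p₀)/p₁ = 0.35499 / 0.77809 ≈ 0.4562
  upper = min{1, (1 − p₀)/p₁} = 0.5769 / 0.77809 ≈ 0.7414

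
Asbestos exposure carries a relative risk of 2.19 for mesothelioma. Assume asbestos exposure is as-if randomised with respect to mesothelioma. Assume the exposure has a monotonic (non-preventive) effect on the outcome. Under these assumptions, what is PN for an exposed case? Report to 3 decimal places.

PN ≈ 0.543

Under exogeneity and monotonicity, PN = (RR − 1) / RR = 1 − 1/RR.
PN = (2.19 − 1) / 2.19 = 1.19 / 2.19 ≈ 0.5434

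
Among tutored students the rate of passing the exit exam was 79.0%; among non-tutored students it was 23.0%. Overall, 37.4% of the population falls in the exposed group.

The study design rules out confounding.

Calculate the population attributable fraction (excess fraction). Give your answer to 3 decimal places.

PAF ≈ 0.477

p₁ = 0.79, p₀ = 0.23.
Overall risk P(Y=1) = π·p₁ + (1−π)·p₀ = 0.374×0.79 + 0.626×0.23 = 0.43944.
Under exogeneity, PAF = [P(Y=1) − p₀] / P(Y=1).
PAF = (0.43944 − 0.23) / 0.43944 ≈ 0.4766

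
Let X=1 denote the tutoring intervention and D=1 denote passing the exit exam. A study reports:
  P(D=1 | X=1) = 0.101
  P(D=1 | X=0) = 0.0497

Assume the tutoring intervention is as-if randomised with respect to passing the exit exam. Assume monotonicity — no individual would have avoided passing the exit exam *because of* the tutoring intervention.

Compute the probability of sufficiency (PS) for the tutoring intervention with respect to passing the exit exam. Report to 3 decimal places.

Let p₁ = 0.101, p₀ = 0.0497.
Under exogeneity and monotonicity, PS = (p₁ − p₀) / (1 − p₀).
PS = (0.101 − 0.0497) / (1 − 0.0497) = 0.0513 / 0.9503 ≈ 0.0540

PS ≈ 0.054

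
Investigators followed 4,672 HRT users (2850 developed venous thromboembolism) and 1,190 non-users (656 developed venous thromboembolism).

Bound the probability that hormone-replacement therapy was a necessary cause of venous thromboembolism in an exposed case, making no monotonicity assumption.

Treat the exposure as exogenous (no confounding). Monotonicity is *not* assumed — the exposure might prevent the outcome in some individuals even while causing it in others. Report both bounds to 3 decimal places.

0.096 ≤ PN ≤ 0.736

p₁ = P(outcome | exposed) = 2850/4672 = 0.61002
p₀ = P(outcome | unexposed) = 656/1190 = 0.55126
Under exogeneity alone the bounds on PN are max{0,(p₁−p₀)/p₁} ≤ PN ≤ min{1,(1−p₀)/p₁}.
  lower = (p₁ − p₀)/p₁ = 0.058757 / 0.61002 ≈ 0.0963
  upper = min{1, (1 − p₀)/p₁} = 0.44874 / 0.61002 ≈ 0.7356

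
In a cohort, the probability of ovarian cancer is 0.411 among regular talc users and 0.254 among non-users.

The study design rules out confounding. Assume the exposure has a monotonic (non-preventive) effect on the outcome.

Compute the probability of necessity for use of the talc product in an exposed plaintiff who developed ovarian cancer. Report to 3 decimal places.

PN ≈ 0.382

Let p₁ = 0.411, p₀ = 0.254.
Under exogeneity and monotonicity, PN = (p₁ − p₀) / p₁.
PN = (0.411 − 0.254) / 0.411 = 0.157 / 0.411 ≈ 0.3820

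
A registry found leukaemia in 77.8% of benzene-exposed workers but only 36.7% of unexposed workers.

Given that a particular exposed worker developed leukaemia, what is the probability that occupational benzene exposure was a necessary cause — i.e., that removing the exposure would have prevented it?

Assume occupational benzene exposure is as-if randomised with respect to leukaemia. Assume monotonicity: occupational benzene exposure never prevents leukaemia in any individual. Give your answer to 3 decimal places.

p₁ = 0.778, p₀ = 0.367.
Under exogeneity and monotonicity, PN = (p₁ − p₀) / p₁.
PN = (0.778 − 0.367) / 0.778 = 0.411 / 0.778 ≈ 0.5283

PN ≈ 0.528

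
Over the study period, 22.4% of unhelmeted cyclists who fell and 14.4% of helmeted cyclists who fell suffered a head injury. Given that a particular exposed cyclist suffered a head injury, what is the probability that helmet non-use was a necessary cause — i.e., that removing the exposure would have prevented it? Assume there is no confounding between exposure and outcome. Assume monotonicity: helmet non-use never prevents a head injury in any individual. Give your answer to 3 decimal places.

p₁ = 0.224, p₀ = 0.144.
Under exogeneity and monotonicity, PN = (p₁ − p₀) / p₁.
PN = (0.224 − 0.144) / 0.224 = 0.08 / 0.224 ≈ 0.3571

PN ≈ 0.357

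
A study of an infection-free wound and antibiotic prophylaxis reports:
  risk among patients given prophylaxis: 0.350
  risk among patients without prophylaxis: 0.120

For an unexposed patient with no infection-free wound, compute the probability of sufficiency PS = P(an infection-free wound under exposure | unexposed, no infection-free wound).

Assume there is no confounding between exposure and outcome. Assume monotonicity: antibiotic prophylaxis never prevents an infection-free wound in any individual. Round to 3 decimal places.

PS ≈ 0.261

Let p₁ = 0.35, p₀ = 0.12.
Under exogeneity and monotonicity, PS = (p₁ − p₀) / (1 − p₀).
PS = (0.35 − 0.12) / (1 − 0.12) = 0.23 / 0.88 ≈ 0.2614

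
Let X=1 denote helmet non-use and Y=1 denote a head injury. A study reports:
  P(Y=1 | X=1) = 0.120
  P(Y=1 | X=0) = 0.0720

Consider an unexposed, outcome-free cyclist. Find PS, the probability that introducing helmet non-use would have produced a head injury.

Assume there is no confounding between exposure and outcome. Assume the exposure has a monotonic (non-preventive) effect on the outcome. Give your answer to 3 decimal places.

PS ≈ 0.052

Let p₁ = 0.12, p₀ = 0.072.
Under exogeneity and monotonicity, PS = (p₁ − p₀) / (1 − p₀).
PS = (0.12 − 0.072) / (1 − 0.072) = 0.048 / 0.928 ≈ 0.0517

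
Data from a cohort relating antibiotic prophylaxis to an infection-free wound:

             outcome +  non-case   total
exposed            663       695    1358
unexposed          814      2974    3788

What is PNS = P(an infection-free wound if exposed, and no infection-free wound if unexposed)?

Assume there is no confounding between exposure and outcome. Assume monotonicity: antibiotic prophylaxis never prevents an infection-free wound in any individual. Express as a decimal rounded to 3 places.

p₁ = P(outcome | exposed) = 663/1358 = 0.48822
p₀ = P(outcome | unexposed) = 814/3788 = 0.21489
Under exogeneity and monotonicity, PNS = p₁ − p₀.
PNS = 0.48822 − 0.21489 = 0.27333

PNS ≈ 0.273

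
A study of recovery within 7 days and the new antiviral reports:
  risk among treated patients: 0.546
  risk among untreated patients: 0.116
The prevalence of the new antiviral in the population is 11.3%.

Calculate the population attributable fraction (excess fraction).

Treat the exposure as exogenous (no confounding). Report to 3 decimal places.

Let p₁ = 0.546, p₀ = 0.116.
Overall risk P(Y=1) = π·p₁ + (1−π)·p₀ = 0.113×0.546 + 0.887×0.116 = 0.16459.
Under exogeneity, PAF = [P(Y=1) − p₀] / P(Y=1).
PAF = (0.16459 − 0.116) / 0.16459 ≈ 0.2952

PAF ≈ 0.295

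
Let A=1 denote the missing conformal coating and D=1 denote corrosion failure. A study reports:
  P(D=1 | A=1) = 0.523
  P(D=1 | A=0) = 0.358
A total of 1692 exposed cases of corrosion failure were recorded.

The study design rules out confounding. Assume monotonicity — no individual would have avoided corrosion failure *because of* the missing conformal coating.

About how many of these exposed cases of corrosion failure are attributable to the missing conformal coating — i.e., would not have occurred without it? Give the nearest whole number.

Let p₁ = 0.523, p₀ = 0.358.
PN = (p₁ − p₀)/p₁ = (0.523 − 0.358) / 0.523 ≈ 0.31549.
Attributable cases ≈ PN × (exposed cases) = 0.31549 × 1692 ≈ 533.80.

about 534 cases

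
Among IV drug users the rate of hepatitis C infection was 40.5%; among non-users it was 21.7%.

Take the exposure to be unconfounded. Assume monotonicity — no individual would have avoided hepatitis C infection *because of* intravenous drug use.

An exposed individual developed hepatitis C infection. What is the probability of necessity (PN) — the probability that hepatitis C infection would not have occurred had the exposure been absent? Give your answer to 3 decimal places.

p₁ = 0.405, p₀ = 0.217.
Under exogeneity and monotonicity, PN = (p₁ − p₀) / p₁.
PN = (0.405 − 0.217) / 0.405 = 0.188 / 0.405 ≈ 0.4642

PN ≈ 0.464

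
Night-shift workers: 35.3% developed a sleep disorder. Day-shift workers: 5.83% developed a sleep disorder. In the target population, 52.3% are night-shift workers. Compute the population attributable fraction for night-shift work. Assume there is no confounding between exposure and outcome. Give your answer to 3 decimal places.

p₁ = 0.353, p₀ = 0.0583.
Overall risk P(Y=1) = π·p₁ + (1−π)·p₀ = 0.523×0.353 + 0.477×0.0583 = 0.21243.
Under exogeneity, PAF = [P(Y=1) − p₀] / P(Y=1).
PAF = (0.21243 − 0.0583) / 0.21243 ≈ 0.7256

PAF ≈ 0.726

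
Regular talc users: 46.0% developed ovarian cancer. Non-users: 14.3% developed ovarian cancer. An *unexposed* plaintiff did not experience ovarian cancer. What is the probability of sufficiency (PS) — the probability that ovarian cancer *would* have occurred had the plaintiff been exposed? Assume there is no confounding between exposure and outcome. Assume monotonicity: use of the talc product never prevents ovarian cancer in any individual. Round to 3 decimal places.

PS ≈ 0.370

p₁ = 0.46, p₀ = 0.143.
Under exogeneity and monotonicity, PS = (p₁ − p₀) / (1 − p₀).
PS = (0.46 − 0.143) / (1 − 0.143) = 0.317 / 0.857 ≈ 0.3699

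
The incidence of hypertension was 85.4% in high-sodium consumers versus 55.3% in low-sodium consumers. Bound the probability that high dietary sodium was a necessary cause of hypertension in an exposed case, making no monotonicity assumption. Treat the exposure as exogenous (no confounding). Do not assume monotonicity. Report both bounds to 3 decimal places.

p₁ = 0.854, p₀ = 0.553.
Under exogeneity alone the bounds on PN are max{0,(p₁−p₀)/p₁} ≤ PN ≤ min{1,(1−p₀)/p₁}.
  lower = (p₁ − p₀)/p₁ = 0.301 / 0.854 ≈ 0.3525
  upper = min{1, (1 − p₀)/p₁} = 0.447 / 0.854 ≈ 0.5234

0.352 ≤ PN ≤ 0.523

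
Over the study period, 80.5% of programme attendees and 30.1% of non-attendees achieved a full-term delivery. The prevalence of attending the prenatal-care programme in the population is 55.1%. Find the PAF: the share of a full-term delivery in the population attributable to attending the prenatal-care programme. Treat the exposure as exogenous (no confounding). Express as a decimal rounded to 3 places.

p₁ = 0.805, p₀ = 0.301.
Overall risk P(Y=1) = π·p₁ + (1−π)·p₀ = 0.551×0.805 + 0.449×0.301 = 0.5787.
Under exogeneity, PAF = [P(Y=1) − p₀] / P(Y=1).
PAF = (0.5787 − 0.301) / 0.5787 ≈ 0.4799

PAF ≈ 0.480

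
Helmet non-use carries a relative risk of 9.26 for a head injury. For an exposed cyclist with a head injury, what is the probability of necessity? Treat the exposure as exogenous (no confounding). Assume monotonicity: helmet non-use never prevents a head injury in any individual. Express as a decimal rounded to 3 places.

PN ≈ 0.892

Under exogeneity and monotonicity, PN = (RR − 1) / RR = 1 − 1/RR.
PN = (9.26 − 1) / 9.26 = 8.26 / 9.26 ≈ 0.8920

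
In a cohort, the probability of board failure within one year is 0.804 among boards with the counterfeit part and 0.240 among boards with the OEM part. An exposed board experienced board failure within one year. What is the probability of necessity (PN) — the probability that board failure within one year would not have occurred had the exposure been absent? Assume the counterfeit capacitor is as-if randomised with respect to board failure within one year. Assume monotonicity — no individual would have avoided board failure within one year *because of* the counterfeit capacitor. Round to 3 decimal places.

PN ≈ 0.701

Let p₁ = 0.804, p₀ = 0.24.
Under exogeneity and monotonicity, PN = (p₁ − p₀) / p₁.
PN = (0.804 − 0.24) / 0.804 = 0.564 / 0.804 ≈ 0.7015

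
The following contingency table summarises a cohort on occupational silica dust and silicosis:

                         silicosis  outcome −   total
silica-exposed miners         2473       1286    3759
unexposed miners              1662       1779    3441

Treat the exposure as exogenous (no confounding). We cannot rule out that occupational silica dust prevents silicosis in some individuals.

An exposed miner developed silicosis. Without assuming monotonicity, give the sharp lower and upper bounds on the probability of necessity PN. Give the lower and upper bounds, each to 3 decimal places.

p₁ = P(outcome | exposed) = 2473/3759 = 0.65789
p₀ = P(outcome | unexposed) = 1662/3441 = 0.483
Under exogeneity alone the bounds on PN are max{0,(p₁−p₀)/p₁} ≤ PN ≤ min{1,(1−p₀)/p₁}.
  lower = (p₁ − p₀)/p₁ = 0.17489 / 0.65789 ≈ 0.2658
  upper = min{1, (1 − p₀)/p₁} = 0.517 / 0.65789 ≈ 0.7858

0.266 ≤ PN ≤ 0.786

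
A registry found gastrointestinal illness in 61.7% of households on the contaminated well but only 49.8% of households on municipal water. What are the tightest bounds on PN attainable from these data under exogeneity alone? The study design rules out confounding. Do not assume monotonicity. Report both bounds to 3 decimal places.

p₁ = 0.617, p₀ = 0.498.
Under exogeneity alone the bounds on PN are max{0,(p₁−p₀)/p₁} ≤ PN ≤ min{1,(1−p₀)/p₁}.
  lower = (p₁ − p₀)/p₁ = 0.119 / 0.617 ≈ 0.1929
  upper = min{1, (1 − p₀)/p₁} = 0.502 / 0.617 ≈ 0.8136

0.193 ≤ PN ≤ 0.814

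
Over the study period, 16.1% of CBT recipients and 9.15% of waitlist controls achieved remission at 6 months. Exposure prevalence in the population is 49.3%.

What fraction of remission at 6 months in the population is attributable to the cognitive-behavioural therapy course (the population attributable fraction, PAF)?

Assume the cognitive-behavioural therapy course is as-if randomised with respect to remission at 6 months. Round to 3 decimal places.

PAF ≈ 0.272

p₁ = 0.161, p₀ = 0.0915.
Overall risk P(Y=1) = π·p₁ + (1−π)·p₀ = 0.493×0.161 + 0.507×0.0915 = 0.12576.
Under exogeneity, PAF = [P(Y=1) − p₀] / P(Y=1).
PAF = (0.12576 − 0.0915) / 0.12576 ≈ 0.2724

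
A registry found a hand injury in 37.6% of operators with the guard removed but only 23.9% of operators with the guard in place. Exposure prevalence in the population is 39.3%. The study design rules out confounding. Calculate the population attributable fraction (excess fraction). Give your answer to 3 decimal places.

PAF ≈ 0.184

p₁ = 0.376, p₀ = 0.239.
Overall risk P(Y=1) = π·p₁ + (1−π)·p₀ = 0.393×0.376 + 0.607×0.239 = 0.29284.
Under exogeneity, PAF = [P(Y=1) − p₀] / P(Y=1).
PAF = (0.29284 − 0.239) / 0.29284 ≈ 0.1839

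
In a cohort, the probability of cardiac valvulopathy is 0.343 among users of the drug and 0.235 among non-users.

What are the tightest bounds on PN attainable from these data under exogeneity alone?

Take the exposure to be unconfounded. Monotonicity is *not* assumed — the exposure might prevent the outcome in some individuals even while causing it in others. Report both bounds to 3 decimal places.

Let p₁ = 0.343, p₀ = 0.235.
Under exogeneity alone the bounds on PN are max{0,(p₁−p₀)/p₁} ≤ PN ≤ min{1,(1−p₀)/p₁}.
  lower = (p₁ − p₀)/p₁ = 0.108 / 0.343 ≈ 0.3149
  upper = min{1, (1 − p₀)/p₁} = 0.765 / 0.343 ≈ 2.2303 → capped at 1

0.315 ≤ PN ≤ 1.000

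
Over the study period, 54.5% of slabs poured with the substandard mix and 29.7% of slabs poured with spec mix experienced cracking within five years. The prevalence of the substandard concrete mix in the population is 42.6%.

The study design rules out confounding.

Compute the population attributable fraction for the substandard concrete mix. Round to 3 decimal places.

p₁ = 0.545, p₀ = 0.297.
Overall risk P(Y=1) = π·p₁ + (1−π)·p₀ = 0.426×0.545 + 0.574×0.297 = 0.40265.
Under exogeneity, PAF = [P(Y=1) − p₀] / P(Y=1).
PAF = (0.40265 − 0.297) / 0.40265 ≈ 0.2624

PAF ≈ 0.262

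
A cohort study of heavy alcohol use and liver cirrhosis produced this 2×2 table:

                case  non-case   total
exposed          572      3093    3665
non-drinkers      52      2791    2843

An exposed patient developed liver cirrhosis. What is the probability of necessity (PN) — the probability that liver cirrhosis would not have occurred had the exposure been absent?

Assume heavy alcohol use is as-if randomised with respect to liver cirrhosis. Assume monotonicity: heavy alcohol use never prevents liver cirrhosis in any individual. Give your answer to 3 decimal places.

p₁ = P(outcome | exposed) = 572/3665 = 0.15607
p₀ = P(outcome | unexposed) = 52/2843 = 0.018291
Under exogeneity and monotonicity, PN = (p₁ − p₀)/p₁.
PN = (0.15607 − 0.018291) / 0.15607 ≈ 0.8828

PN ≈ 0.883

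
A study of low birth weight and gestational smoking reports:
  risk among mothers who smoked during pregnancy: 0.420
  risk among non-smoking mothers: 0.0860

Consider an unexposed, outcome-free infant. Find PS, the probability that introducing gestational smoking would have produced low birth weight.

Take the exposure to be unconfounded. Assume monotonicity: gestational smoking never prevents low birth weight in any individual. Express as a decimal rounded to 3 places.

Let p₁ = 0.42, p₀ = 0.086.
Under exogeneity and monotonicity, PS = (p₁ − p₀) / (1 − p₀).
PS = (0.42 − 0.086) / (1 − 0.086) = 0.334 / 0.914 ≈ 0.3654

PS ≈ 0.365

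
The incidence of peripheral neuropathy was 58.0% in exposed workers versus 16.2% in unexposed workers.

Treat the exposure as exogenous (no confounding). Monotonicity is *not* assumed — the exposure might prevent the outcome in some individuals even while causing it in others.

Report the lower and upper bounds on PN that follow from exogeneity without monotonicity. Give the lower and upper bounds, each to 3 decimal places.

0.721 ≤ PN ≤ 1.000

p₁ = 0.58, p₀ = 0.162.
Under exogeneity alone the bounds on PN are max{0,(p₁−p₀)/p₁} ≤ PN ≤ min{1,(1−p₀)/p₁}.
  lower = (p₁ − p₀)/p₁ = 0.418 / 0.58 ≈ 0.7207
  upper = min{1, (1 − p₀)/p₁} = 0.838 / 0.58 ≈ 1.4448 → capped at 1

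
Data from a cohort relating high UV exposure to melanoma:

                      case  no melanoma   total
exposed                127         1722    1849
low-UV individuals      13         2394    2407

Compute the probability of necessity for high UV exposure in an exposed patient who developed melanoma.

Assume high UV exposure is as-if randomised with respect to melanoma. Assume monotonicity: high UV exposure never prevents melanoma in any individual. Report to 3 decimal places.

p₁ = P(outcome | exposed) = 127/1849 = 0.068686
p₀ = P(outcome | unexposed) = 13/2407 = 0.0054009
Under exogeneity and monotonicity, PN = (p₁ − p₀) / p₁.
PN = (0.068686 − 0.0054009) / 0.068686 = 0.063285 / 0.068686 ≈ 0.9214

PN ≈ 0.921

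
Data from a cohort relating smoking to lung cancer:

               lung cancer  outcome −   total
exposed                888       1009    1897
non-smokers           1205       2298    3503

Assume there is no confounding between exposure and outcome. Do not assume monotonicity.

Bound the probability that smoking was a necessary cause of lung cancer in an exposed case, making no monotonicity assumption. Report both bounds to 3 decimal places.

0.265 ≤ PN ≤ 1.000

p₁ = P(outcome | exposed) = 888/1897 = 0.46811
p₀ = P(outcome | unexposed) = 1205/3503 = 0.34399
Under exogeneity alone the bounds on PN are max{0,(p₁−p₀)/p₁} ≤ PN ≤ min{1,(1−p₀)/p₁}.
  lower = (p₁ − p₀)/p₁ = 0.12412 / 0.46811 ≈ 0.2651
  upper = min{1, (1 − p₀)/p₁} = 0.65601 / 0.46811 ≈ 1.4014 → capped at 1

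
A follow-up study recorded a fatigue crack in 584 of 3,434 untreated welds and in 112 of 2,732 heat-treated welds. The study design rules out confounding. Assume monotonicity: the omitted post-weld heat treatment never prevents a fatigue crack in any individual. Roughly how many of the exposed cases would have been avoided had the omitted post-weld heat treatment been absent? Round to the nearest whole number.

p₁ = P(outcome | exposed) = 584/3434 = 0.17006
p₀ = P(outcome | unexposed) = 112/2732 = 0.040996
PN = (p₁ − p₀)/p₁ = (0.17006 − 0.040996) / 0.17006 ≈ 0.75894.
Attributable cases ≈ PN × (exposed cases) = 0.75894 × 584 ≈ 443.22.

about 443 cases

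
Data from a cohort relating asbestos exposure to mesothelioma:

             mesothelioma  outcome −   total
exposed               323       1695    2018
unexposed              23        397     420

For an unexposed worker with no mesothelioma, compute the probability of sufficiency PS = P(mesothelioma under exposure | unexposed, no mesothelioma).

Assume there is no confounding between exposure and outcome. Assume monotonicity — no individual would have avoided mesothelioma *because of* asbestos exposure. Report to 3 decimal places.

p₁ = P(outcome | exposed) = 323/2018 = 0.16006
p₀ = P(outcome | unexposed) = 23/420 = 0.054762
Under exogeneity and monotonicity, PS = (p₁ − p₀) / (1 − p₀).
PS = (0.16006 − 0.054762) / (1 − 0.054762) = 0.1053 / 0.94524 ≈ 0.1114

PS ≈ 0.111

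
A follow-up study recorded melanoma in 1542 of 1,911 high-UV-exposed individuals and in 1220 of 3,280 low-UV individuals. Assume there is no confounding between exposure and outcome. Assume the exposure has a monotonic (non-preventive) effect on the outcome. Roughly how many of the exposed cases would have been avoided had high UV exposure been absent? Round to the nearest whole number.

about 831 cases

p₁ = P(outcome | exposed) = 1542/1911 = 0.80691
p₀ = P(outcome | unexposed) = 1220/3280 = 0.37195
PN = (p₁ − p₀)/p₁ = (0.80691 − 0.37195) / 0.80691 ≈ 0.53904.
Attributable cases ≈ PN × (exposed cases) = 0.53904 × 1542 ≈ 831.20.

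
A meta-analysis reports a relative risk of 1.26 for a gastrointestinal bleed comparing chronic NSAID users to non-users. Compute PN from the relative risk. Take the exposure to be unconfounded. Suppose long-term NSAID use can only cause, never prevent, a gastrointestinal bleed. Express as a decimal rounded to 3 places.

PN ≈ 0.206

Under exogeneity and monotonicity, PN = (RR − 1) / RR = 1 − 1/RR.
PN = (1.26 − 1) / 1.26 = 0.26 / 1.26 ≈ 0.2063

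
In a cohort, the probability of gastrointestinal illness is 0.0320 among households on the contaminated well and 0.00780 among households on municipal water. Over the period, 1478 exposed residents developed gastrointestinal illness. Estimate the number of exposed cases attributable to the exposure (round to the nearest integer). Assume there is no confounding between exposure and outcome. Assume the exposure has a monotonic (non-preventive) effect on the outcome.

Let p₁ = 0.032, p₀ = 0.0078.
PN = (p₁ − p₀)/p₁ = (0.032 − 0.0078) / 0.032 ≈ 0.75625.
Attributable cases ≈ PN × (exposed cases) = 0.75625 × 1478 ≈ 1117.74.

about 1118 cases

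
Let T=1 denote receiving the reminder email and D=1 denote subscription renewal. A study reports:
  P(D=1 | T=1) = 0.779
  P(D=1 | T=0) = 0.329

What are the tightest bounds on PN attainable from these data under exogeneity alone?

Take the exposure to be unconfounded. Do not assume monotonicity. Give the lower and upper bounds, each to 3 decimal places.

0.578 ≤ PN ≤ 0.861

Let p₁ = 0.779, p₀ = 0.329.
Under exogeneity alone the bounds on PN are max{0,(p₁−p₀)/p₁} ≤ PN ≤ min{1,(1−p₀)/p₁}.
  lower = (p₁ − p₀)/p₁ = 0.45 / 0.779 ≈ 0.5777
  upper = min{1, (1 − p₀)/p₁} = 0.671 / 0.779 ≈ 0.8614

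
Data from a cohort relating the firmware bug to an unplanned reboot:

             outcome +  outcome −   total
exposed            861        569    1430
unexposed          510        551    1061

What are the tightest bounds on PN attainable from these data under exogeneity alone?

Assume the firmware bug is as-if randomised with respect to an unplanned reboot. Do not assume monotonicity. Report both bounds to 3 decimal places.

0.202 ≤ PN ≤ 0.863

p₁ = P(outcome | exposed) = 861/1430 = 0.6021
p₀ = P(outcome | unexposed) = 510/1061 = 0.48068
Under exogeneity alone the bounds on PN are max{0,(p₁−p₀)/p₁} ≤ PN ≤ min{1,(1−p₀)/p₁}.
  lower = (p₁ − p₀)/p₁ = 0.12142 / 0.6021 ≈ 0.2017
  upper = min{1, (1 − p₀)/p₁} = 0.51932 / 0.6021 ≈ 0.8625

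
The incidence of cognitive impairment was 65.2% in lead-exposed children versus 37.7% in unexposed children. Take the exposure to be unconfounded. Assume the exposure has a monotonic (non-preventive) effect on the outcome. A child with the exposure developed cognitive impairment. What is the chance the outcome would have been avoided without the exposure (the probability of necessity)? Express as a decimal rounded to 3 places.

PN ≈ 0.422

p₁ = 0.652, p₀ = 0.377.
Under exogeneity and monotonicity, PN = (p₁ − p₀) / p₁.
PN = (0.652 − 0.377) / 0.652 = 0.275 / 0.652 ≈ 0.4218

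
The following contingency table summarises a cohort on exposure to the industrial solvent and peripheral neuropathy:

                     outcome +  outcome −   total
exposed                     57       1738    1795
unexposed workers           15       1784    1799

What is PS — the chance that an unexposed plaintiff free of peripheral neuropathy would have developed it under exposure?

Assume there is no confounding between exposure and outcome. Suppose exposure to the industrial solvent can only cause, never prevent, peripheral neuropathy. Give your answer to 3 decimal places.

p₁ = P(outcome | exposed) = 57/1795 = 0.031755
p₀ = P(outcome | unexposed) = 15/1799 = 0.008338
Under exogeneity and monotonicity, PS = (p₁ − p₀)/(1 − p₀).
PS = (0.031755 − 0.008338) / 0.99166 ≈ 0.0236

PS ≈ 0.024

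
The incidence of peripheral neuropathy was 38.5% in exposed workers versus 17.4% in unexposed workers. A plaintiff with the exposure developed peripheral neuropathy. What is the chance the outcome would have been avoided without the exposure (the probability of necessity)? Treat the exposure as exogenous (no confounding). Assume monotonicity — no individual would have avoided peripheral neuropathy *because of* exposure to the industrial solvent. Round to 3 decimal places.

p₁ = 0.385, p₀ = 0.174.
Under exogeneity and monotonicity, PN = (p₁ − p₀) / p₁.
PN = (0.385 − 0.174) / 0.385 = 0.211 / 0.385 ≈ 0.5481

PN ≈ 0.548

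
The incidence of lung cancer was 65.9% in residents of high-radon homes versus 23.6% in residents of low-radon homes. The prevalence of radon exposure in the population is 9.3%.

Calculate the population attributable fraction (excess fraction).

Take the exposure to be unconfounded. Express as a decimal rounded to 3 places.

PAF ≈ 0.143

p₁ = 0.659, p₀ = 0.236.
Overall risk P(Y=1) = π·p₁ + (1−π)·p₀ = 0.093×0.659 + 0.907×0.236 = 0.27534.
Under exogeneity, PAF = [P(Y=1) − p₀] / P(Y=1).
PAF = (0.27534 − 0.236) / 0.27534 ≈ 0.1429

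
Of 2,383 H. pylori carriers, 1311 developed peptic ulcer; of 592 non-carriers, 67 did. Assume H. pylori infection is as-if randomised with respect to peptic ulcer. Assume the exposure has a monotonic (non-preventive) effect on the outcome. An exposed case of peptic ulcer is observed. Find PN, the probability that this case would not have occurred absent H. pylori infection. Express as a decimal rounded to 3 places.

PN ≈ 0.794

p₁ = P(outcome | exposed) = 1311/2383 = 0.55015
p₀ = P(outcome | unexposed) = 67/592 = 0.11318
Under exogeneity and monotonicity, PN = (p₁ − p₀) / p₁.
PN = (0.55015 − 0.11318) / 0.55015 = 0.43697 / 0.55015 ≈ 0.7943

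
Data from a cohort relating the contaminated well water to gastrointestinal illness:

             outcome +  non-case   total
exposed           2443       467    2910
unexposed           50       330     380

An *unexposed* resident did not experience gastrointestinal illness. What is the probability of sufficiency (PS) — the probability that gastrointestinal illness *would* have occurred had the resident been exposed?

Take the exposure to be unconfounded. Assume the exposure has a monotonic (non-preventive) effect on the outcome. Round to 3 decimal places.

PS ≈ 0.815

p₁ = P(outcome | exposed) = 2443/2910 = 0.83952
p₀ = P(outcome | unexposed) = 50/380 = 0.13158
Under exogeneity and monotonicity, PS = (p₁ − p₀) / (1 − p₀).
PS = (0.83952 − 0.13158) / (1 − 0.13158) = 0.70794 / 0.86842 ≈ 0.8152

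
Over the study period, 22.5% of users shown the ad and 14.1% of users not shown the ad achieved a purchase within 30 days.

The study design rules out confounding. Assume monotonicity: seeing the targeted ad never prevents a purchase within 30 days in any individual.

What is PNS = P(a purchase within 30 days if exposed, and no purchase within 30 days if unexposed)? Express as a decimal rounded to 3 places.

p₁ = 0.225, p₀ = 0.141.
Under exogeneity and monotonicity, PNS = p₁ − p₀.
PNS = 0.225 − 0.141 = 0.084

PNS ≈ 0.084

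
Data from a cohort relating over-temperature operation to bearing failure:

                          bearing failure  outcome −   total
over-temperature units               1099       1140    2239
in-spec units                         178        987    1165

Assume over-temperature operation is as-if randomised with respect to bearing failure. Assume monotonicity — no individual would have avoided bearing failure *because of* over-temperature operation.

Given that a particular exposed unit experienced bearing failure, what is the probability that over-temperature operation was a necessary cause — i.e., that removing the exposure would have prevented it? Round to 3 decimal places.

PN ≈ 0.689

p₁ = P(outcome | exposed) = 1099/2239 = 0.49084
p₀ = P(outcome | unexposed) = 178/1165 = 0.15279
Under exogeneity and monotonicity, PN = (p₁ − p₀)/p₁.
PN = (0.49084 − 0.15279) / 0.49084 ≈ 0.6887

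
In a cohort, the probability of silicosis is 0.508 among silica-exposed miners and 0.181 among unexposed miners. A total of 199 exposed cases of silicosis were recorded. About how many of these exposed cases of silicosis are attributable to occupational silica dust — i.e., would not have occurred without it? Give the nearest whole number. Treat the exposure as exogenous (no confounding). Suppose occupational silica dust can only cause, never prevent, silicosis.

Let p₁ = 0.508, p₀ = 0.181.
PN = (p₁ − p₀)/p₁ = (0.508 − 0.181) / 0.508 ≈ 0.64370.
Attributable cases ≈ PN × (exposed cases) = 0.64370 × 199 ≈ 128.10.

about 128 cases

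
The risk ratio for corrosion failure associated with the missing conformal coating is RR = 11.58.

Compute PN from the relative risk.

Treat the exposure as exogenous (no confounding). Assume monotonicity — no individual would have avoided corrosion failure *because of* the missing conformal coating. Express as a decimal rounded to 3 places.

PN ≈ 0.914

Under exogeneity and monotonicity, PN = (RR − 1) / RR = 1 − 1/RR.
PN = (11.58 − 1) / 11.58 = 10.58 / 11.58 ≈ 0.9136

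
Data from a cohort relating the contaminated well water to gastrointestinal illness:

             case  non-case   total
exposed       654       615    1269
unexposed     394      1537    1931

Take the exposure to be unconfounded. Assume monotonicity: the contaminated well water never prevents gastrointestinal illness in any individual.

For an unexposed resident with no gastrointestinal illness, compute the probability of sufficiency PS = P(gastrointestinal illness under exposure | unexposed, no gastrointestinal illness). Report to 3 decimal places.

p₁ = P(outcome | exposed) = 654/1269 = 0.51537
p₀ = P(outcome | unexposed) = 394/1931 = 0.20404
Under exogeneity and monotonicity, PS = (p₁ − p₀)/(1 − p₀).
PS = (0.51537 − 0.20404) / 0.79596 ≈ 0.3911

PS ≈ 0.391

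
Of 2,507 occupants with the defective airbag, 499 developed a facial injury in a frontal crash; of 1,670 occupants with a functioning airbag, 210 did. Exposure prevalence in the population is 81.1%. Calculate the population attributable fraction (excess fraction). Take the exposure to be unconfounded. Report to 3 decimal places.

p₁ = P(outcome | exposed) = 499/2507 = 0.19904
p₀ = P(outcome | unexposed) = 210/1670 = 0.12575
Overall risk P(Y=1) = π·p₁ + (1−π)·p₀ = 0.811×0.19904 + 0.189×0.12575 = 0.18519.
Under exogeneity, PAF = [P(Y=1) − p₀] / P(Y=1).
PAF = (0.18519 − 0.12575) / 0.18519 ≈ 0.3210

PAF ≈ 0.321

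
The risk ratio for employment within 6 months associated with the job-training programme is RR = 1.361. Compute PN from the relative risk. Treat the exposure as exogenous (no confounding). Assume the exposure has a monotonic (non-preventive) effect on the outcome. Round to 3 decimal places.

Under exogeneity and monotonicity, PN = (RR − 1) / RR = 1 − 1/RR.
PN = (1.361 − 1) / 1.361 = 0.361 / 1.361 ≈ 0.2652

PN ≈ 0.265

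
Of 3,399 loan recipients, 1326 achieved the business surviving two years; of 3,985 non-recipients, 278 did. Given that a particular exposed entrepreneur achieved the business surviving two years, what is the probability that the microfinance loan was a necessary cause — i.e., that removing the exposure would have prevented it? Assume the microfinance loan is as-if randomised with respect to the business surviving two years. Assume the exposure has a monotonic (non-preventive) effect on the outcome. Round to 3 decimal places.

p₁ = P(outcome | exposed) = 1326/3399 = 0.39011
p₀ = P(outcome | unexposed) = 278/3985 = 0.069762
Under exogeneity and monotonicity, PN = (p₁ − p₀) / p₁.
PN = (0.39011 − 0.069762) / 0.39011 = 0.32035 / 0.39011 ≈ 0.8212

PN ≈ 0.821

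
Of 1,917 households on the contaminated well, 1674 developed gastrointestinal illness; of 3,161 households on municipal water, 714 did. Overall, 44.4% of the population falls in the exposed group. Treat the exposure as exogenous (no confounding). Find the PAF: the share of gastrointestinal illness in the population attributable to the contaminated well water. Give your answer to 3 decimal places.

PAF ≈ 0.560

p₁ = P(outcome | exposed) = 1674/1917 = 0.87324
p₀ = P(outcome | unexposed) = 714/3161 = 0.22588
Overall risk P(Y=1) = π·p₁ + (1−π)·p₀ = 0.444×0.87324 + 0.556×0.22588 = 0.51331.
Under exogeneity, PAF = [P(Y=1) − p₀] / P(Y=1).
PAF = (0.51331 − 0.22588) / 0.51331 ≈ 0.5600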